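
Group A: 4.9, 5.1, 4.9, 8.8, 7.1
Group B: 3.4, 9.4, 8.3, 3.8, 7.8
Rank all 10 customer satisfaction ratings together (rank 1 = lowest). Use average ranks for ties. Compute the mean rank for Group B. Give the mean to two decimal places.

Sorted (ascending): 3.4, 3.8, 4.9, 4.9, 5.1, 7.1, 7.8, 8.3, 8.8, 9.4
The 2 values of 4.9 occupy positions 3–4 → average rank (3+4)/2 = 3.5.
Group B values → pooled ranks: 3.4→1, 9.4→10, 8.3→8, 3.8→2, 7.8→7
Mean rank = (1 + 10 + 8 + 2 + 7) / 5 = 5.60

5.60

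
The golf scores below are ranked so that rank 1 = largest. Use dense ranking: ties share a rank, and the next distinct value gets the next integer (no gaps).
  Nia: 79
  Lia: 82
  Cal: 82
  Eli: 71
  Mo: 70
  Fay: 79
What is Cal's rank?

1

Sorted (descending): 82, 82, 79, 79, 71, 70
The 2 values of 82 share dense rank 1.
The 2 values of 79 share dense rank 2.
Remaining distinct values take the next consecutive integers.
Cal has value 82 → rank 1.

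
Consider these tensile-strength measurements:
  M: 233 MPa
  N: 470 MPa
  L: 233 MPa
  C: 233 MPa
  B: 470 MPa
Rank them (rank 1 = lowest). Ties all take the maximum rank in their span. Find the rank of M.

Sorted (ascending): 233, 233, 233, 470, 470
The 3 values of 233 occupy positions 1–3 → each gets rank 3.
The 2 values of 470 occupy positions 4–5 → each gets rank 5.
M has value 233 MPa → rank 3.

3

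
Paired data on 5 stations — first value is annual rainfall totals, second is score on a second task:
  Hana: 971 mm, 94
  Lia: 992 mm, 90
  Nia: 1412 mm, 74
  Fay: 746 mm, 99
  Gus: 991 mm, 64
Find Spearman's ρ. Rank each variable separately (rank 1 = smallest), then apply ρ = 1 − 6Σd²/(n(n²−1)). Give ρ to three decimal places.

-0.700

Ranks of variable 1: 2, 4, 5, 1, 3
Ranks of variable 2: 4, 3, 2, 5, 1
d = r₁ − r₂: -2, 1, 3, -4, 2
d²: 4, 1, 9, 16, 4; Σd² = 34
ρ = 1 − 6·34/(5·24) = 1 − 204/120 = -0.700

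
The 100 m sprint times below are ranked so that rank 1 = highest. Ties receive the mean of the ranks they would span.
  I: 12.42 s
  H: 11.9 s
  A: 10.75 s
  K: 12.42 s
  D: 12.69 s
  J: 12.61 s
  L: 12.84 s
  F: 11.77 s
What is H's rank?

Sorted (descending): 12.84, 12.69, 12.61, 12.42, 12.42, 11.9, 11.77, 10.75
The 2 values of 12.42 occupy positions 4–5 → average rank (4+5)/2 = 4.5.
H has value 11.9 s → rank 6.

6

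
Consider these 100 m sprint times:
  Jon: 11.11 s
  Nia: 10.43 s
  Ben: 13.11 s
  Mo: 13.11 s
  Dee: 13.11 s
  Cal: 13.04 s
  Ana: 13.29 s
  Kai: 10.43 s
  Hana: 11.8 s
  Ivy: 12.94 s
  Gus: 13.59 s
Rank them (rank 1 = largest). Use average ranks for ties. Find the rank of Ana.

2

Sorted (descending): 13.59, 13.29, 13.11, 13.11, 13.11, 13.04, 12.94, 11.8, 11.11, 10.43, 10.43
The 3 values of 13.11 occupy positions 3–5 → average rank 4.
The 2 values of 10.43 occupy positions 10–11 → average rank (10+11)/2 = 10.5.
Ana has value 13.29 s → rank 2.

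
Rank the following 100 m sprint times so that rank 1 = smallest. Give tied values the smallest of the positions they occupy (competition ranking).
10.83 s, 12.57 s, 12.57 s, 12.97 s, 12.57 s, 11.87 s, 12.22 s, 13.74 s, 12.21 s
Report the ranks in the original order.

1, 5, 5, 8, 5, 2, 4, 9, 3

Sorted (ascending): 10.83, 11.87, 12.21, 12.22, 12.57, 12.57, 12.57, 12.97, 13.74
The 3 values of 12.57 occupy positions 5–7 → each gets rank 5.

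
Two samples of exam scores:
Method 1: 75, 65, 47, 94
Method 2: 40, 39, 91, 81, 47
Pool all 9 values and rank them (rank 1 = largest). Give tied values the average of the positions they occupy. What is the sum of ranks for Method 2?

Sorted (descending): 94, 91, 81, 75, 65, 47, 47, 40, 39
The 2 values of 47 occupy positions 6–7 → average rank (6+7)/2 = 6.5.
Method 2 values → pooled ranks: 40→8, 39→9, 91→2, 81→3, 47→6.5
Rank sum = 8 + 9 + 2 + 3 + 6.5 = 28.5

28.5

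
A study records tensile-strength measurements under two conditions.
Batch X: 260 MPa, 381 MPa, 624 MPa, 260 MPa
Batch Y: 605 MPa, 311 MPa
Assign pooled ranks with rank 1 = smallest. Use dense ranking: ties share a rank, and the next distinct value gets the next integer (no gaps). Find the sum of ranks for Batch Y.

Sorted (ascending): 260, 260, 311, 381, 605, 624
The 2 values of 260 share dense rank 1.
Remaining distinct values take the next consecutive integers.
Batch Y values → pooled ranks: 605→4, 311→2
Rank sum = 4 + 2 = 6

6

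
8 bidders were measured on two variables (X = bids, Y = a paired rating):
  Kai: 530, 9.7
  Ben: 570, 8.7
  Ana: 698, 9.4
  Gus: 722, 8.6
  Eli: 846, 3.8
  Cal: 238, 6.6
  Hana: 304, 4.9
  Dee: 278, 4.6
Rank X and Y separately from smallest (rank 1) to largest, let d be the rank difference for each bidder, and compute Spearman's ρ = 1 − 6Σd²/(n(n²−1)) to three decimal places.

Ranks of variable 1: 4, 5, 6, 7, 8, 1, 3, 2
Ranks of variable 2: 8, 6, 7, 5, 1, 4, 3, 2
d = r₁ − r₂: -4, -1, -1, 2, 7, -3, 0, 0
d²: 16, 1, 1, 4, 49, 9, 0, 0; Σd² = 80
ρ = 1 − 6·80/(8·63) = 1 − 480/504 = 0.048

0.048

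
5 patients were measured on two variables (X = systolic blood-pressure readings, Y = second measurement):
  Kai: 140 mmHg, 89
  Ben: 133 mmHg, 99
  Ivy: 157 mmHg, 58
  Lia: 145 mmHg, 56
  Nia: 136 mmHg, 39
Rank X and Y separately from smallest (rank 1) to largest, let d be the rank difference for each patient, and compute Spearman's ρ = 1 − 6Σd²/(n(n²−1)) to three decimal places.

-0.300

Ranks of variable 1: 3, 1, 5, 4, 2
Ranks of variable 2: 4, 5, 3, 2, 1
d = r₁ − r₂: -1, -4, 2, 2, 1
d²: 1, 16, 4, 4, 1; Σd² = 26
ρ = 1 − 6·26/(5·24) = 1 − 156/120 = -0.300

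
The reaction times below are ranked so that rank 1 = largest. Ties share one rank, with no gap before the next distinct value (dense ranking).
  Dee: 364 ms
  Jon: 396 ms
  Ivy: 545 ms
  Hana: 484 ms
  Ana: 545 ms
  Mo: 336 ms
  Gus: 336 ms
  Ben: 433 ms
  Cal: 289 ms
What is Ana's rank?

Sorted (descending): 545, 545, 484, 433, 396, 364, 336, 336, 289
The 2 values of 545 share dense rank 1.
The 2 values of 336 share dense rank 6.
Remaining distinct values take the next consecutive integers.
Ana has value 545 ms → rank 1.

1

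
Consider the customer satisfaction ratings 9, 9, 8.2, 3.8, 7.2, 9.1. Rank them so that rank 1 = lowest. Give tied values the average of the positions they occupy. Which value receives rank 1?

Sorted (ascending): 3.8, 7.2, 8.2, 9, 9, 9.1
The 2 values of 9 occupy positions 4–5 → average rank (4+5)/2 = 4.5.
Rank 1 → value 3.8.

3.8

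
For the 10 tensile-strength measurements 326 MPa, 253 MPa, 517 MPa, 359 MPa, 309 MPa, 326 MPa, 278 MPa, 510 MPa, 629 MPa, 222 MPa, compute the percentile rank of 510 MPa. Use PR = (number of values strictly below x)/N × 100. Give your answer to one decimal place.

70.0

N = 10.
Strictly below 510: 7. Equal to 510: 1.
PR = 7/10 × 100 = 70.0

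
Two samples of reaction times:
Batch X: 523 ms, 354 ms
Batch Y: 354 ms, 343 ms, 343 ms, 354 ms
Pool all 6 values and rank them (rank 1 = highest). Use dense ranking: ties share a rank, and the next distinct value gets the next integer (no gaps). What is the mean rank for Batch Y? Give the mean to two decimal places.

Sorted (descending): 523, 354, 354, 354, 343, 343
The 3 values of 354 share dense rank 2.
The 2 values of 343 share dense rank 3.
Remaining distinct values take the next consecutive integers.
Batch Y values → pooled ranks: 354→2, 343→3, 343→3, 354→2
Mean rank = (2 + 3 + 3 + 2) / 4 = 2.50

2.50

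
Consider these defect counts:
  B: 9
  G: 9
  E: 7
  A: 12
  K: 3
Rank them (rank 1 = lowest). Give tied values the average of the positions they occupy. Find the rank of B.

Sorted (ascending): 3, 7, 9, 9, 12
The 2 values of 9 occupy positions 3–4 → average rank (3+4)/2 = 3.5.
B has value 9 → rank 3.5.

3.5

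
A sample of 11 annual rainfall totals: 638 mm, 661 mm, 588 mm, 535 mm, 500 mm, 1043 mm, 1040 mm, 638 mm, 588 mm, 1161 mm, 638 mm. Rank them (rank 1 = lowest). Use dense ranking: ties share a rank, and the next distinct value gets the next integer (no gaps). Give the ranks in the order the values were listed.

4, 5, 3, 2, 1, 7, 6, 4, 3, 8, 4

Sorted (ascending): 500, 535, 588, 588, 638, 638, 638, 661, 1040, 1043, 1161
The 2 values of 588 share dense rank 3.
The 3 values of 638 share dense rank 4.
Remaining distinct values take the next consecutive integers.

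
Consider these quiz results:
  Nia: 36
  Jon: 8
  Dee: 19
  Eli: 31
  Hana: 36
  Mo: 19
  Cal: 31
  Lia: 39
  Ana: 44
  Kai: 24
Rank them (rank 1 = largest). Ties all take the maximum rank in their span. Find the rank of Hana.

4

Sorted (descending): 44, 39, 36, 36, 31, 31, 24, 19, 19, 8
The 2 values of 36 occupy positions 3–4 → each gets rank 4.
The 2 values of 31 occupy positions 5–6 → each gets rank 6.
The 2 values of 19 occupy positions 8–9 → each gets rank 9.
Hana has value 36 → rank 4.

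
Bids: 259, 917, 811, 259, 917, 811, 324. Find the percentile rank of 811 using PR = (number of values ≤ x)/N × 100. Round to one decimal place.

71.4

N = 7.
Strictly below 811: 3. Equal to 811: 2.
PR = 5/7 × 100 = 71.4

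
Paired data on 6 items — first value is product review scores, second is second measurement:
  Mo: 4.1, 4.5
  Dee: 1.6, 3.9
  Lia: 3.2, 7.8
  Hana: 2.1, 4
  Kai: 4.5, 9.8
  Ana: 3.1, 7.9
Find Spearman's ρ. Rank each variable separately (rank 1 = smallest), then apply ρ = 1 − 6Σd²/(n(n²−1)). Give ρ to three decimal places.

Ranks of variable 1: 5, 1, 4, 2, 6, 3
Ranks of variable 2: 3, 1, 4, 2, 6, 5
d = r₁ − r₂: 2, 0, 0, 0, 0, -2
d²: 4, 0, 0, 0, 0, 4; Σd² = 8
ρ = 1 − 6·8/(6·35) = 1 − 48/210 = 0.771

0.771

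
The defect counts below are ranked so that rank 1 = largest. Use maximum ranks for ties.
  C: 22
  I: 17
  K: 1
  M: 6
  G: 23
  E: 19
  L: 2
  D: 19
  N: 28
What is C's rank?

3

Sorted (descending): 28, 23, 22, 19, 19, 17, 6, 2, 1
The 2 values of 19 occupy positions 4–5 → each gets rank 5.
C has value 22 → rank 3.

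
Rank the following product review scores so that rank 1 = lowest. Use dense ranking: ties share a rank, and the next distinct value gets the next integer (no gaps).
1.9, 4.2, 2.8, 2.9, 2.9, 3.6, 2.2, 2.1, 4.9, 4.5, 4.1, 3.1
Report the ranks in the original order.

Sorted (ascending): 1.9, 2.1, 2.2, 2.8, 2.9, 2.9, 3.1, 3.6, 4.1, 4.2, 4.5, 4.9
The 2 values of 2.9 share dense rank 5.
Remaining distinct values take the next consecutive integers.

1, 9, 4, 5, 5, 7, 3, 2, 11, 10, 8, 6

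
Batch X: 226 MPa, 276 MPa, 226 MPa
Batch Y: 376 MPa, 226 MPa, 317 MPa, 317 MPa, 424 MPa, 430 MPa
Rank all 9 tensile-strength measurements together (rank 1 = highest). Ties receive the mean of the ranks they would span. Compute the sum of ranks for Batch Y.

23

Sorted (descending): 430, 424, 376, 317, 317, 276, 226, 226, 226
The 2 values of 317 occupy positions 4–5 → average rank (4+5)/2 = 4.5.
The 3 values of 226 occupy positions 7–9 → average rank 8.
Batch Y values → pooled ranks: 376→3, 226→8, 317→4.5, 317→4.5, 424→2, 430→1
Rank sum = 3 + 8 + 4.5 + 4.5 + 2 + 1 = 23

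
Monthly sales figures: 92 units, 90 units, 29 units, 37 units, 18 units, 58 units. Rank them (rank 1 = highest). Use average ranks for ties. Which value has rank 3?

Sorted (descending): 92, 90, 58, 37, 29, 18
No ties — each value takes its position as its rank.
Rank 3 → value 58.

58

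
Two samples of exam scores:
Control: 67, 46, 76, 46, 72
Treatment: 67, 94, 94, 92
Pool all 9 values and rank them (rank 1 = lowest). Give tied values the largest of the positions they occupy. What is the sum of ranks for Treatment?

29

Sorted (ascending): 46, 46, 67, 67, 72, 76, 92, 94, 94
The 2 values of 46 occupy positions 1–2 → each gets rank 2.
The 2 values of 67 occupy positions 3–4 → each gets rank 4.
The 2 values of 94 occupy positions 8–9 → each gets rank 9.
Treatment values → pooled ranks: 67→4, 94→9, 94→9, 92→7
Rank sum = 4 + 9 + 9 + 7 = 29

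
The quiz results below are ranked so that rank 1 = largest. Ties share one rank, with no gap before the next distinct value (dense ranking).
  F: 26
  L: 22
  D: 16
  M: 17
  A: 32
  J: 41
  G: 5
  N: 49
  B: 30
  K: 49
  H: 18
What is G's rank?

10

Sorted (descending): 49, 49, 41, 32, 30, 26, 22, 18, 17, 16, 5
The 2 values of 49 share dense rank 1.
Remaining distinct values take the next consecutive integers.
G has value 5 → rank 10.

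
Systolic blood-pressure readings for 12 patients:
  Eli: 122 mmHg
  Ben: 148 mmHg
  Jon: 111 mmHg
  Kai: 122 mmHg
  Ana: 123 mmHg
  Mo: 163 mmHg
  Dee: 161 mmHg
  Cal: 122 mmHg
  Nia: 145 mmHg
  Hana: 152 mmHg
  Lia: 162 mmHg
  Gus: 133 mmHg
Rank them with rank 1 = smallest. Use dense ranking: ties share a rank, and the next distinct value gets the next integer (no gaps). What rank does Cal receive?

Sorted (ascending): 111, 122, 122, 122, 123, 133, 145, 148, 152, 161, 162, 163
The 3 values of 122 share dense rank 2.
Remaining distinct values take the next consecutive integers.
Cal has value 122 mmHg → rank 2.

2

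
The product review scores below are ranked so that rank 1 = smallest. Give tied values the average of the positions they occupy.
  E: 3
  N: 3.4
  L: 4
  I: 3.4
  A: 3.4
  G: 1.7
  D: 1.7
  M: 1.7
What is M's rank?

Sorted (ascending): 1.7, 1.7, 1.7, 3, 3.4, 3.4, 3.4, 4
The 3 values of 1.7 occupy positions 1–3 → average rank 2.
The 3 values of 3.4 occupy positions 5–7 → average rank 6.
M has value 1.7 → rank 2.

2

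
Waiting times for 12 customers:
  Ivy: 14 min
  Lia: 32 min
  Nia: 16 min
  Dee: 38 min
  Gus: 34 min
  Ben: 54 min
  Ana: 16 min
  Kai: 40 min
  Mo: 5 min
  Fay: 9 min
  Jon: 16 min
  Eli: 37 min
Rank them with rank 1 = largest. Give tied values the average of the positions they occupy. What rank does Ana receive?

Sorted (descending): 54, 40, 38, 37, 34, 32, 16, 16, 16, 14, 9, 5
The 3 values of 16 occupy positions 7–9 → average rank 8.
Ana has value 16 min → rank 8.

8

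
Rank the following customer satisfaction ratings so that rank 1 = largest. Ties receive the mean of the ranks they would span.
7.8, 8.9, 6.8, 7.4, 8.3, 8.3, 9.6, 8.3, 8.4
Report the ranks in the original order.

Sorted (descending): 9.6, 8.9, 8.4, 8.3, 8.3, 8.3, 7.8, 7.4, 6.8
The 3 values of 8.3 occupy positions 4–6 → average rank 5.

7, 2, 9, 8, 5, 5, 1, 5, 3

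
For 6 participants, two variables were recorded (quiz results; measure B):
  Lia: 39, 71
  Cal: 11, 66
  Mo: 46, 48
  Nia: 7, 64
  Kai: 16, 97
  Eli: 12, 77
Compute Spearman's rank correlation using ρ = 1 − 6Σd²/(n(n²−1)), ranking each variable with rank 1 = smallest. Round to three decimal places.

-0.029

Ranks of variable 1: 5, 2, 6, 1, 4, 3
Ranks of variable 2: 4, 3, 1, 2, 6, 5
d = r₁ − r₂: 1, -1, 5, -1, -2, -2
d²: 1, 1, 25, 1, 4, 4; Σd² = 36
ρ = 1 − 6·36/(6·35) = 1 − 216/210 = -0.029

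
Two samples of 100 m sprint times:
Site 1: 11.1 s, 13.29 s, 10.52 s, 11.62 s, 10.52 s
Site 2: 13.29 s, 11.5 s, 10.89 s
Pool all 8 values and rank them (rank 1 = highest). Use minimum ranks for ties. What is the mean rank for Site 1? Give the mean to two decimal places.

Sorted (descending): 13.29, 13.29, 11.62, 11.5, 11.1, 10.89, 10.52, 10.52
The 2 values of 13.29 occupy positions 1–2 → each gets rank 1.
The 2 values of 10.52 occupy positions 7–8 → each gets rank 7.
Site 1 values → pooled ranks: 11.1→5, 13.29→1, 10.52→7, 11.62→3, 10.52→7
Mean rank = (5 + 1 + 7 + 3 + 7) / 5 = 4.60

4.60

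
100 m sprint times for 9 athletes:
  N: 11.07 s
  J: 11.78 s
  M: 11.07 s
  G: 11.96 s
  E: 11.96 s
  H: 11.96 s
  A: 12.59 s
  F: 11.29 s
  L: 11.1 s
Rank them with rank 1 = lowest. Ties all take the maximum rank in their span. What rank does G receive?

8

Sorted (ascending): 11.07, 11.07, 11.1, 11.29, 11.78, 11.96, 11.96, 11.96, 12.59
The 2 values of 11.07 occupy positions 1–2 → each gets rank 2.
The 3 values of 11.96 occupy positions 6–8 → each gets rank 8.
G has value 11.96 s → rank 8.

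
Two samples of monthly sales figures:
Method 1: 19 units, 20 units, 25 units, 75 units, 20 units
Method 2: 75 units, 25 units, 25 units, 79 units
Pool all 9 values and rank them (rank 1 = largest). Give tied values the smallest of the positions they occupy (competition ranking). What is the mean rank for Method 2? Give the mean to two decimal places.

2.75

Sorted (descending): 79, 75, 75, 25, 25, 25, 20, 20, 19
The 2 values of 75 occupy positions 2–3 → each gets rank 2.
The 3 values of 25 occupy positions 4–6 → each gets rank 4.
The 2 values of 20 occupy positions 7–8 → each gets rank 7.
Method 2 values → pooled ranks: 75→2, 25→4, 25→4, 79→1
Mean rank = (2 + 4 + 4 + 1) / 4 = 2.75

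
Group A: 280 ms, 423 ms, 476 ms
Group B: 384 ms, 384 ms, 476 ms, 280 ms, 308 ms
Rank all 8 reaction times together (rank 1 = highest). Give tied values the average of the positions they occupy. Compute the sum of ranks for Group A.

12

Sorted (descending): 476, 476, 423, 384, 384, 308, 280, 280
The 2 values of 476 occupy positions 1–2 → average rank (1+2)/2 = 1.5.
The 2 values of 384 occupy positions 4–5 → average rank (4+5)/2 = 4.5.
The 2 values of 280 occupy positions 7–8 → average rank (7+8)/2 = 7.5.
Group A values → pooled ranks: 280→7.5, 423→3, 476→1.5
Rank sum = 7.5 + 3 + 1.5 = 12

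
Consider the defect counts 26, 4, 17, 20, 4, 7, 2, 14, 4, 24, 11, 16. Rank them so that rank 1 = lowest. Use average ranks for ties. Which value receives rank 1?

2

Sorted (ascending): 2, 4, 4, 4, 7, 11, 14, 16, 17, 20, 24, 26
The 3 values of 4 occupy positions 2–4 → average rank 3.
Rank 1 → value 2.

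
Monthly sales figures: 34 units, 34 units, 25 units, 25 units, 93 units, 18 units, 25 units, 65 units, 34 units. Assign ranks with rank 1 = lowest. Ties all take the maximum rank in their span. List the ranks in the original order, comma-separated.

Sorted (ascending): 18, 25, 25, 25, 34, 34, 34, 65, 93
The 3 values of 25 occupy positions 2–4 → each gets rank 4.
The 3 values of 34 occupy positions 5–7 → each gets rank 7.

7, 7, 4, 4, 9, 1, 4, 8, 7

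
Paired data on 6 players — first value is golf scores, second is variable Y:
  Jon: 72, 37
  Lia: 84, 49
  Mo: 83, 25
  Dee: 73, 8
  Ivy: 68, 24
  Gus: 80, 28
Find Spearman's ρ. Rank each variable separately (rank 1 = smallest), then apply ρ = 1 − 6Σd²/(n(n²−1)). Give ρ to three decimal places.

0.486

Ranks of variable 1: 2, 6, 5, 3, 1, 4
Ranks of variable 2: 5, 6, 3, 1, 2, 4
d = r₁ − r₂: -3, 0, 2, 2, -1, 0
d²: 9, 0, 4, 4, 1, 0; Σd² = 18
ρ = 1 − 6·18/(6·35) = 1 − 108/210 = 0.486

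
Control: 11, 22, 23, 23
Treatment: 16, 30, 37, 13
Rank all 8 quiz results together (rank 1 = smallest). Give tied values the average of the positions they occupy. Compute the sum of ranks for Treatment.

Sorted (ascending): 11, 13, 16, 22, 23, 23, 30, 37
The 2 values of 23 occupy positions 5–6 → average rank (5+6)/2 = 5.5.
Treatment values → pooled ranks: 16→3, 30→7, 37→8, 13→2
Rank sum = 3 + 7 + 8 + 2 = 20

20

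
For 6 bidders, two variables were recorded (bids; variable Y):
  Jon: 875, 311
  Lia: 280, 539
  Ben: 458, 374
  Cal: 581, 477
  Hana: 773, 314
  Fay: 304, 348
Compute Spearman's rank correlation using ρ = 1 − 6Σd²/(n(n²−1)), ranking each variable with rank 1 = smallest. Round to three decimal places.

Ranks of variable 1: 6, 1, 3, 4, 5, 2
Ranks of variable 2: 1, 6, 4, 5, 2, 3
d = r₁ − r₂: 5, -5, -1, -1, 3, -1
d²: 25, 25, 1, 1, 9, 1; Σd² = 62
ρ = 1 − 6·62/(6·35) = 1 − 372/210 = -0.771

-0.771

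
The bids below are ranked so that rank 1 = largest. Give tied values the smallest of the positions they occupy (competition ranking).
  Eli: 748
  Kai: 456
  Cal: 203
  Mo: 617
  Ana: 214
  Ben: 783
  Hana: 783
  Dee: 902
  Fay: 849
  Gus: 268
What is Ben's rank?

Sorted (descending): 902, 849, 783, 783, 748, 617, 456, 268, 214, 203
The 2 values of 783 occupy positions 3–4 → each gets rank 3.
Ben has value 783 → rank 3.

3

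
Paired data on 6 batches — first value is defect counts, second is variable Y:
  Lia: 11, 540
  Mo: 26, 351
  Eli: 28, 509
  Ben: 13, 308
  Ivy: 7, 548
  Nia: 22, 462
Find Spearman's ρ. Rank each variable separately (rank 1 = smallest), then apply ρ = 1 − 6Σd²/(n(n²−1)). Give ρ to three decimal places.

Ranks of variable 1: 2, 5, 6, 3, 1, 4
Ranks of variable 2: 5, 2, 4, 1, 6, 3
d = r₁ − r₂: -3, 3, 2, 2, -5, 1
d²: 9, 9, 4, 4, 25, 1; Σd² = 52
ρ = 1 − 6·52/(6·35) = 1 − 312/210 = -0.486

-0.486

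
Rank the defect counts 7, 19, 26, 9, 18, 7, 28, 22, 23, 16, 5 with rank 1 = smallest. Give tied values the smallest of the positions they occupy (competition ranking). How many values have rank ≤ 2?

Sorted (ascending): 5, 7, 7, 9, 16, 18, 19, 22, 23, 26, 28
The 2 values of 7 occupy positions 2–3 → each gets rank 2.
Ranks ≤ 2: {1, 2, 2} → 3 values.

3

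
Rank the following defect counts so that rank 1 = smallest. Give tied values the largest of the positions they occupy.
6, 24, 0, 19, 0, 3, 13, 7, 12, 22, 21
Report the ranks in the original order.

Sorted (ascending): 0, 0, 3, 6, 7, 12, 13, 19, 21, 22, 24
The 2 values of 0 occupy positions 1–2 → each gets rank 2.

4, 11, 2, 8, 2, 3, 7, 5, 6, 10, 9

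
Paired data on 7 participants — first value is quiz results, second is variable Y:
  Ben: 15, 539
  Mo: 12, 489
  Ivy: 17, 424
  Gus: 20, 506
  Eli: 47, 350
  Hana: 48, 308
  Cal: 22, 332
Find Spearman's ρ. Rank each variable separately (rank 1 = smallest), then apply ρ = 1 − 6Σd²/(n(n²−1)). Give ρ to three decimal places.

Ranks of variable 1: 2, 1, 3, 4, 6, 7, 5
Ranks of variable 2: 7, 5, 4, 6, 3, 1, 2
d = r₁ − r₂: -5, -4, -1, -2, 3, 6, 3
d²: 25, 16, 1, 4, 9, 36, 9; Σd² = 100
ρ = 1 − 6·100/(7·48) = 1 − 600/336 = -0.786

-0.786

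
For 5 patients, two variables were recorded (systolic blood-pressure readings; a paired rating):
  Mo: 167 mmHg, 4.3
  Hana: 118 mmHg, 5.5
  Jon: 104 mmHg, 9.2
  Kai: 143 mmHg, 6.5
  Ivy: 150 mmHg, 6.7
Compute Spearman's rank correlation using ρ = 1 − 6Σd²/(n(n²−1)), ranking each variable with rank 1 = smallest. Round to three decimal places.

Ranks of variable 1: 5, 2, 1, 3, 4
Ranks of variable 2: 1, 2, 5, 3, 4
d = r₁ − r₂: 4, 0, -4, 0, 0
d²: 16, 0, 16, 0, 0; Σd² = 32
ρ = 1 − 6·32/(5·24) = 1 − 192/120 = -0.600

-0.600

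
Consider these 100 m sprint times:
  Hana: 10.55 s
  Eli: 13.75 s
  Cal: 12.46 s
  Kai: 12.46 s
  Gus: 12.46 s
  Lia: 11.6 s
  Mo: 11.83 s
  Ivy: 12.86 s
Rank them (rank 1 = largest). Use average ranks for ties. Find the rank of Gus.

Sorted (descending): 13.75, 12.86, 12.46, 12.46, 12.46, 11.83, 11.6, 10.55
The 3 values of 12.46 occupy positions 3–5 → average rank 4.
Gus has value 12.46 s → rank 4.

4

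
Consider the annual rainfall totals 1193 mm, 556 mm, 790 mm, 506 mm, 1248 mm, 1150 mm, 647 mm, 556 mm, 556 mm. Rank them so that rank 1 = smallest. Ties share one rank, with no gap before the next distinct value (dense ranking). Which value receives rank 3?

Sorted (ascending): 506, 556, 556, 556, 647, 790, 1150, 1193, 1248
The 3 values of 556 share dense rank 2.
Remaining distinct values take the next consecutive integers.
Rank 3 → value 647.

647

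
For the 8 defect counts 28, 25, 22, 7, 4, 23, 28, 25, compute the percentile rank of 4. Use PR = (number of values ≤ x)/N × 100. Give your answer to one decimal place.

N = 8.
Strictly below 4: 0. Equal to 4: 1.
PR = 1/8 × 100 = 12.5

12.5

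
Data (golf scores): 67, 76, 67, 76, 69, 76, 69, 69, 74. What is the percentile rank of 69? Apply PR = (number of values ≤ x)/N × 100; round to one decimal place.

N = 9.
Strictly below 69: 2. Equal to 69: 3.
PR = 5/9 × 100 = 55.6

55.6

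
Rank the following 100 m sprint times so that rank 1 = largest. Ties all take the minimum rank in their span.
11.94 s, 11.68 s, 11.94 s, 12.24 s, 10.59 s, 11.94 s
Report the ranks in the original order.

2, 5, 2, 1, 6, 2

Sorted (descending): 12.24, 11.94, 11.94, 11.94, 11.68, 10.59
The 3 values of 11.94 occupy positions 2–4 → each gets rank 2.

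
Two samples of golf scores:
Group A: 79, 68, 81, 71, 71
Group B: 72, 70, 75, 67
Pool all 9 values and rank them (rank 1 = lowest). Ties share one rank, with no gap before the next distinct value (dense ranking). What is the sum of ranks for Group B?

15

Sorted (ascending): 67, 68, 70, 71, 71, 72, 75, 79, 81
The 2 values of 71 share dense rank 4.
Remaining distinct values take the next consecutive integers.
Group B values → pooled ranks: 72→5, 70→3, 75→6, 67→1
Rank sum = 5 + 3 + 6 + 1 = 15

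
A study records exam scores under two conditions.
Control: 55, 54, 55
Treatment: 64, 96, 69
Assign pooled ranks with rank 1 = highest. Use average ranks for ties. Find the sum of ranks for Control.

15

Sorted (descending): 96, 69, 64, 55, 55, 54
The 2 values of 55 occupy positions 4–5 → average rank (4+5)/2 = 4.5.
Control values → pooled ranks: 55→4.5, 54→6, 55→4.5
Rank sum = 4.5 + 6 + 4.5 = 15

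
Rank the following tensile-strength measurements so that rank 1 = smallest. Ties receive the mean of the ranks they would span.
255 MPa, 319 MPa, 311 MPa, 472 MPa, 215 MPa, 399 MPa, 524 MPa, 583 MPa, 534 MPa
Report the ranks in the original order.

2, 4, 3, 6, 1, 5, 7, 9, 8

Sorted (ascending): 215, 255, 311, 319, 399, 472, 524, 534, 583
No ties — each value takes its position as its rank.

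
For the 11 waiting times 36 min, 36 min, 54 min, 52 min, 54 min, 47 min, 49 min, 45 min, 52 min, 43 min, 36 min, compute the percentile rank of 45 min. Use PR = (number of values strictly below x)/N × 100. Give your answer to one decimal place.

36.4

N = 11.
Strictly below 45: 4. Equal to 45: 1.
PR = 4/11 × 100 = 36.4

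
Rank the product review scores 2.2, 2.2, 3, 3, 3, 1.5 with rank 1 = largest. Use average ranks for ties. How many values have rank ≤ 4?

Sorted (descending): 3, 3, 3, 2.2, 2.2, 1.5
The 3 values of 3 occupy positions 1–3 → average rank 2.
The 2 values of 2.2 occupy positions 4–5 → average rank (4+5)/2 = 4.5.
Ranks ≤ 4: {2, 2, 2} → 3 values.

3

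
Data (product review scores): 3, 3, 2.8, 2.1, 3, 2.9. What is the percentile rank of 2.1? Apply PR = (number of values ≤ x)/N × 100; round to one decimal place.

N = 6.
Strictly below 2.1: 0. Equal to 2.1: 1.
PR = 1/6 × 100 = 16.7

16.7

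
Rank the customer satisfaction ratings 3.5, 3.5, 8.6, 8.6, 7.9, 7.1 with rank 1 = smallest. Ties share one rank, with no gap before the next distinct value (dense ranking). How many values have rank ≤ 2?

3

Sorted (ascending): 3.5, 3.5, 7.1, 7.9, 8.6, 8.6
The 2 values of 3.5 share dense rank 1.
The 2 values of 8.6 share dense rank 4.
Remaining distinct values take the next consecutive integers.
Ranks ≤ 2: {1, 1, 2} → 3 values.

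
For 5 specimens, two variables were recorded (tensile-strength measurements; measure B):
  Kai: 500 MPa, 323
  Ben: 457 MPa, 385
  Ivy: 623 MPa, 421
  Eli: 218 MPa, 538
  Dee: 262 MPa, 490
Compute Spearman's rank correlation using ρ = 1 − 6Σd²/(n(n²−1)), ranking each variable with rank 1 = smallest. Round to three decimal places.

Ranks of variable 1: 4, 3, 5, 1, 2
Ranks of variable 2: 1, 2, 3, 5, 4
d = r₁ − r₂: 3, 1, 2, -4, -2
d²: 9, 1, 4, 16, 4; Σd² = 34
ρ = 1 − 6·34/(5·24) = 1 − 204/120 = -0.700

-0.700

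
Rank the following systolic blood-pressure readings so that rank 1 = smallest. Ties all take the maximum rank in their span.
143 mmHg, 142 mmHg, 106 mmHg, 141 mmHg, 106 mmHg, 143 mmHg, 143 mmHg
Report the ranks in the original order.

Sorted (ascending): 106, 106, 141, 142, 143, 143, 143
The 2 values of 106 occupy positions 1–2 → each gets rank 2.
The 3 values of 143 occupy positions 5–7 → each gets rank 7.

7, 4, 2, 3, 2, 7, 7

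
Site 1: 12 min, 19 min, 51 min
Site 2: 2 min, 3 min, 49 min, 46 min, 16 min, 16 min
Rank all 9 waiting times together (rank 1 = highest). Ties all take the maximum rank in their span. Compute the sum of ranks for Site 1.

12

Sorted (descending): 51, 49, 46, 19, 16, 16, 12, 3, 2
The 2 values of 16 occupy positions 5–6 → each gets rank 6.
Site 1 values → pooled ranks: 12→7, 19→4, 51→1
Rank sum = 7 + 4 + 1 = 12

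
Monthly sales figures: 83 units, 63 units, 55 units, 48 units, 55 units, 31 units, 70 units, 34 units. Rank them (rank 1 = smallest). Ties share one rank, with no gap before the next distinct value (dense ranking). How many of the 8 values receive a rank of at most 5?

Sorted (ascending): 31, 34, 48, 55, 55, 63, 70, 83
The 2 values of 55 share dense rank 4.
Remaining distinct values take the next consecutive integers.
Ranks ≤ 5: {1, 2, 3, 4, 4, 5} → 6 values.

6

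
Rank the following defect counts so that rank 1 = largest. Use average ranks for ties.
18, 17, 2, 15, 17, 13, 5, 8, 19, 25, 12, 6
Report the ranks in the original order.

Sorted (descending): 25, 19, 18, 17, 17, 15, 13, 12, 8, 6, 5, 2
The 2 values of 17 occupy positions 4–5 → average rank (4+5)/2 = 4.5.

3, 4.5, 12, 6, 4.5, 7, 11, 9, 2, 1, 8, 10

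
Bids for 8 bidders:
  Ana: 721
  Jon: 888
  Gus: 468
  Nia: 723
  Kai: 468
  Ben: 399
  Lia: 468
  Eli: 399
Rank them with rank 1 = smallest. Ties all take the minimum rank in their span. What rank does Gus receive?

Sorted (ascending): 399, 399, 468, 468, 468, 721, 723, 888
The 2 values of 399 occupy positions 1–2 → each gets rank 1.
The 3 values of 468 occupy positions 3–5 → each gets rank 3.
Gus has value 468 → rank 3.

3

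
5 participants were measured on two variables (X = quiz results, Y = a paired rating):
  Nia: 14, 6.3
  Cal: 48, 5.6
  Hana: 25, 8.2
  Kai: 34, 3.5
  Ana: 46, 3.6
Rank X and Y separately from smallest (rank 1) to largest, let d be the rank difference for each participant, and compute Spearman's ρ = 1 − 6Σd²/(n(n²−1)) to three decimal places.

-0.500

Ranks of variable 1: 1, 5, 2, 3, 4
Ranks of variable 2: 4, 3, 5, 1, 2
d = r₁ − r₂: -3, 2, -3, 2, 2
d²: 9, 4, 9, 4, 4; Σd² = 30
ρ = 1 − 6·30/(5·24) = 1 − 180/120 = -0.500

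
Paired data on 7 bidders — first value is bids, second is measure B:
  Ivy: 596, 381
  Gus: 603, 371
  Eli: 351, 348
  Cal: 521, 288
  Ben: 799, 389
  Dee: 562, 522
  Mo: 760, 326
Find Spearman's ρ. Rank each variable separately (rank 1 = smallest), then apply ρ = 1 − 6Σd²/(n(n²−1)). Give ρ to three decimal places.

0.286

Ranks of variable 1: 4, 5, 1, 2, 7, 3, 6
Ranks of variable 2: 5, 4, 3, 1, 6, 7, 2
d = r₁ − r₂: -1, 1, -2, 1, 1, -4, 4
d²: 1, 1, 4, 1, 1, 16, 16; Σd² = 40
ρ = 1 − 6·40/(7·48) = 1 − 240/336 = 0.286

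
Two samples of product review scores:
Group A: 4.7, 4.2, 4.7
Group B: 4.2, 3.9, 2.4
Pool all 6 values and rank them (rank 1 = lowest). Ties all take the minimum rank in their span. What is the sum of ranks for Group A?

13

Sorted (ascending): 2.4, 3.9, 4.2, 4.2, 4.7, 4.7
The 2 values of 4.2 occupy positions 3–4 → each gets rank 3.
The 2 values of 4.7 occupy positions 5–6 → each gets rank 5.
Group A values → pooled ranks: 4.7→5, 4.2→3, 4.7→5
Rank sum = 5 + 3 + 5 = 13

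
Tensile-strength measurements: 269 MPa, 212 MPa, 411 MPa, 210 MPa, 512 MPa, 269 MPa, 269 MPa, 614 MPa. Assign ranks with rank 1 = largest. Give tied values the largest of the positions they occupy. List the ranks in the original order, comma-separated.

Sorted (descending): 614, 512, 411, 269, 269, 269, 212, 210
The 3 values of 269 occupy positions 4–6 → each gets rank 6.

6, 7, 3, 8, 2, 6, 6, 1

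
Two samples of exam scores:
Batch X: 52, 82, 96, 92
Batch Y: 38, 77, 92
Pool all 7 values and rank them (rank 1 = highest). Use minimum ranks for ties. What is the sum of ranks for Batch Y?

14

Sorted (descending): 96, 92, 92, 82, 77, 52, 38
The 2 values of 92 occupy positions 2–3 → each gets rank 2.
Batch Y values → pooled ranks: 38→7, 77→5, 92→2
Rank sum = 7 + 5 + 2 = 14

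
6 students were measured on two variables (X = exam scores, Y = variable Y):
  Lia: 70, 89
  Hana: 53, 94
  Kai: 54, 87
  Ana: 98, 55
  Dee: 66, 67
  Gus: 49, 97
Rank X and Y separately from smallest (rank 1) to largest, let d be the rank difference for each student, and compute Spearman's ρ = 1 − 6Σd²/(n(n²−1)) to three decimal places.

Ranks of variable 1: 5, 2, 3, 6, 4, 1
Ranks of variable 2: 4, 5, 3, 1, 2, 6
d = r₁ − r₂: 1, -3, 0, 5, 2, -5
d²: 1, 9, 0, 25, 4, 25; Σd² = 64
ρ = 1 − 6·64/(6·35) = 1 − 384/210 = -0.829

-0.829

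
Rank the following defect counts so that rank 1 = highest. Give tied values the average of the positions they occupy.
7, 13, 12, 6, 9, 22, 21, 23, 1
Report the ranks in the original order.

7, 4, 5, 8, 6, 2, 3, 1, 9

Sorted (descending): 23, 22, 21, 13, 12, 9, 7, 6, 1
No ties — each value takes its position as its rank.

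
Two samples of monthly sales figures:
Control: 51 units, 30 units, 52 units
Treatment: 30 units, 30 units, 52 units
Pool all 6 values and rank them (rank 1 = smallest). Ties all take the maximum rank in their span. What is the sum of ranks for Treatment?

Sorted (ascending): 30, 30, 30, 51, 52, 52
The 3 values of 30 occupy positions 1–3 → each gets rank 3.
The 2 values of 52 occupy positions 5–6 → each gets rank 6.
Treatment values → pooled ranks: 30→3, 30→3, 52→6
Rank sum = 3 + 3 + 6 = 12

12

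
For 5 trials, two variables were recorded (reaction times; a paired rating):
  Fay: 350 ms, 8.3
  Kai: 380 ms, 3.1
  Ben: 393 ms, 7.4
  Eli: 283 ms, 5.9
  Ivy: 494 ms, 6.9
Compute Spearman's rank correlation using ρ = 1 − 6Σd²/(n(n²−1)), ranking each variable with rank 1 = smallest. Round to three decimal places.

0.100

Ranks of variable 1: 2, 3, 4, 1, 5
Ranks of variable 2: 5, 1, 4, 2, 3
d = r₁ − r₂: -3, 2, 0, -1, 2
d²: 9, 4, 0, 1, 4; Σd² = 18
ρ = 1 − 6·18/(5·24) = 1 − 108/120 = 0.100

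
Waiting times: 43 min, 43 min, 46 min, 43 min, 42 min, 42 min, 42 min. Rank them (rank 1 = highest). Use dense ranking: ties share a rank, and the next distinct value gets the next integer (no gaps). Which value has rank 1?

46

Sorted (descending): 46, 43, 43, 43, 42, 42, 42
The 3 values of 43 share dense rank 2.
The 3 values of 42 share dense rank 3.
Remaining distinct values take the next consecutive integers.
Rank 1 → value 46.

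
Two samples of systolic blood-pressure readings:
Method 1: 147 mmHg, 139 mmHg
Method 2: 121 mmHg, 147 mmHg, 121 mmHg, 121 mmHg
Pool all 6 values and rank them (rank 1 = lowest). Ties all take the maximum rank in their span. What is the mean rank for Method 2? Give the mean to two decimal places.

Sorted (ascending): 121, 121, 121, 139, 147, 147
The 3 values of 121 occupy positions 1–3 → each gets rank 3.
The 2 values of 147 occupy positions 5–6 → each gets rank 6.
Method 2 values → pooled ranks: 121→3, 147→6, 121→3, 121→3
Mean rank = (3 + 6 + 3 + 3) / 4 = 3.75

3.75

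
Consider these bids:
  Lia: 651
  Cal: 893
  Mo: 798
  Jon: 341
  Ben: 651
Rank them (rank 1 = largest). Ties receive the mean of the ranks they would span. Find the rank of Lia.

3.5

Sorted (descending): 893, 798, 651, 651, 341
The 2 values of 651 occupy positions 3–4 → average rank (3+4)/2 = 3.5.
Lia has value 651 → rank 3.5.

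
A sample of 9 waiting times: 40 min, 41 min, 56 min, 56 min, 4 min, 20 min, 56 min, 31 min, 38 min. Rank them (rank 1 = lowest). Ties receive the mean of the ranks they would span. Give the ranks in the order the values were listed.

Sorted (ascending): 4, 20, 31, 38, 40, 41, 56, 56, 56
The 3 values of 56 occupy positions 7–9 → average rank 8.

5, 6, 8, 8, 1, 2, 8, 3, 4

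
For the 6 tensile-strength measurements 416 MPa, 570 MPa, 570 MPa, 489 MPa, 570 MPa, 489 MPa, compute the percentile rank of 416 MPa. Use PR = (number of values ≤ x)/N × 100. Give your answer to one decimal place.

16.7

N = 6.
Strictly below 416: 0. Equal to 416: 1.
PR = 1/6 × 100 = 16.7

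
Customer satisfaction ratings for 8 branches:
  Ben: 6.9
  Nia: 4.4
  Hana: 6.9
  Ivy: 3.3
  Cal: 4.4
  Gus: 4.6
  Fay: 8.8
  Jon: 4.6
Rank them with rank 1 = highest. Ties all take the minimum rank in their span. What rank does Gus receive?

4

Sorted (descending): 8.8, 6.9, 6.9, 4.6, 4.6, 4.4, 4.4, 3.3
The 2 values of 6.9 occupy positions 2–3 → each gets rank 2.
The 2 values of 4.6 occupy positions 4–5 → each gets rank 4.
The 2 values of 4.4 occupy positions 6–7 → each gets rank 6.
Gus has value 4.6 → rank 4.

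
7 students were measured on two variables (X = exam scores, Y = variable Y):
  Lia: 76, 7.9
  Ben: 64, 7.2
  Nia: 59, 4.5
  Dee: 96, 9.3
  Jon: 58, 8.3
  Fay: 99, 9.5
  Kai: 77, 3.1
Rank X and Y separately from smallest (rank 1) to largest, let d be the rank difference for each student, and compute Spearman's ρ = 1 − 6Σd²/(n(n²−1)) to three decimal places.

Ranks of variable 1: 4, 3, 2, 6, 1, 7, 5
Ranks of variable 2: 4, 3, 2, 6, 5, 7, 1
d = r₁ − r₂: 0, 0, 0, 0, -4, 0, 4
d²: 0, 0, 0, 0, 16, 0, 16; Σd² = 32
ρ = 1 − 6·32/(7·48) = 1 − 192/336 = 0.429

0.429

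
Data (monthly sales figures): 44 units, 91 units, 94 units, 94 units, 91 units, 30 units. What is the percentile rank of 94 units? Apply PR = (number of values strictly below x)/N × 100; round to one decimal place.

66.7

N = 6.
Strictly below 94: 4. Equal to 94: 2.
PR = 4/6 × 100 = 66.7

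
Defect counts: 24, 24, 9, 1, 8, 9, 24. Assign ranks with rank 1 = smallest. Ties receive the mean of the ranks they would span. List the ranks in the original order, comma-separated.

6, 6, 3.5, 1, 2, 3.5, 6

Sorted (ascending): 1, 8, 9, 9, 24, 24, 24
The 2 values of 9 occupy positions 3–4 → average rank (3+4)/2 = 3.5.
The 3 values of 24 occupy positions 5–7 → average rank 6.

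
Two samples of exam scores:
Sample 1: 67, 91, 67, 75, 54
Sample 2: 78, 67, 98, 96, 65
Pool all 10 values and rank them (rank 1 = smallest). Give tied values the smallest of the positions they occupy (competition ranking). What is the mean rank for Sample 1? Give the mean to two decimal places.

4.20

Sorted (ascending): 54, 65, 67, 67, 67, 75, 78, 91, 96, 98
The 3 values of 67 occupy positions 3–5 → each gets rank 3.
Sample 1 values → pooled ranks: 67→3, 91→8, 67→3, 75→6, 54→1
Mean rank = (3 + 8 + 3 + 6 + 1) / 5 = 4.20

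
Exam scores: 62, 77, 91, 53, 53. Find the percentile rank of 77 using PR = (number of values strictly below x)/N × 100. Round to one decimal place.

60.0

N = 5.
Strictly below 77: 3. Equal to 77: 1.
PR = 3/5 × 100 = 60.0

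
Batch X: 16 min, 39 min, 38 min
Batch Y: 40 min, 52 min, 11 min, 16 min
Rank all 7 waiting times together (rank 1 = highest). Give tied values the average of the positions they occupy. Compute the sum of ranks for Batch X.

12.5

Sorted (descending): 52, 40, 39, 38, 16, 16, 11
The 2 values of 16 occupy positions 5–6 → average rank (5+6)/2 = 5.5.
Batch X values → pooled ranks: 16→5.5, 39→3, 38→4
Rank sum = 5.5 + 3 + 4 = 12.5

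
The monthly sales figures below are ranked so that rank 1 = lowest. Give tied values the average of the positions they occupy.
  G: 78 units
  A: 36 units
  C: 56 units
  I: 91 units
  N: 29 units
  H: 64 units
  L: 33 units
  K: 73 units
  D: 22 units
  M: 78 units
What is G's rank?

8.5

Sorted (ascending): 22, 29, 33, 36, 56, 64, 73, 78, 78, 91
The 2 values of 78 occupy positions 8–9 → average rank (8+9)/2 = 8.5.
G has value 78 units → rank 8.5.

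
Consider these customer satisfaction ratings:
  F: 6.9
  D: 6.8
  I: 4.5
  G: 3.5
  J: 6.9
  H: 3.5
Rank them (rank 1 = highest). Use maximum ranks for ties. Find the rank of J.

Sorted (descending): 6.9, 6.9, 6.8, 4.5, 3.5, 3.5
The 2 values of 6.9 occupy positions 1–2 → each gets rank 2.
The 2 values of 3.5 occupy positions 5–6 → each gets rank 6.
J has value 6.9 → rank 2.

2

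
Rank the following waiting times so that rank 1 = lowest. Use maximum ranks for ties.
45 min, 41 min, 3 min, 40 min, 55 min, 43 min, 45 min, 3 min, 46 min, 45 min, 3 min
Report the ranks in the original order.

9, 5, 3, 4, 11, 6, 9, 3, 10, 9, 3

Sorted (ascending): 3, 3, 3, 40, 41, 43, 45, 45, 45, 46, 55
The 3 values of 3 occupy positions 1–3 → each gets rank 3.
The 3 values of 45 occupy positions 7–9 → each gets rank 9.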